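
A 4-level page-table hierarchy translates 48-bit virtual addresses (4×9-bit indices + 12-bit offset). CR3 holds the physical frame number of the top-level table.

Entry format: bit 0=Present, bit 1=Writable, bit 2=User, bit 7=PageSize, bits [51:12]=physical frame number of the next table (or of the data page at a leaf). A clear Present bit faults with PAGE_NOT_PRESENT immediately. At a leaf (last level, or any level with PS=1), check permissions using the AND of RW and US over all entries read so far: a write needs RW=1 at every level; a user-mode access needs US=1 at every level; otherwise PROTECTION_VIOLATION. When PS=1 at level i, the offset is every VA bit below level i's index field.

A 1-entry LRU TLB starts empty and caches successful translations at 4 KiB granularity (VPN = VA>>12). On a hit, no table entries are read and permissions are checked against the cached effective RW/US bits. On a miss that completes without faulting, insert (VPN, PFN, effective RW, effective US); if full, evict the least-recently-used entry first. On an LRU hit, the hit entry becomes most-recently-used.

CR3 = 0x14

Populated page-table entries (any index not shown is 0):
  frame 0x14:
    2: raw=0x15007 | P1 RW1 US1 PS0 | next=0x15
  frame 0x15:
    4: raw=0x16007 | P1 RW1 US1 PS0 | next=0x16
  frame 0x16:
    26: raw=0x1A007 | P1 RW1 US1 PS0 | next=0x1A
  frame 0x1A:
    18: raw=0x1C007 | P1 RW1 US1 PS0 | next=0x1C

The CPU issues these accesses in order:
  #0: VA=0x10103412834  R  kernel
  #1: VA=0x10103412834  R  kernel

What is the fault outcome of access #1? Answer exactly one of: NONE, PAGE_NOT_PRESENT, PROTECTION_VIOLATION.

Per-access translation:
#0 VA=0x10103412834 (r,kernel):
  L0 @0x14[2] → 0x15007  P=1,RW=1,US=1,PS=0
  L1 @0x15[4] → 0x16007  P=1,RW=1,US=1,PS=0
  L2 @0x16[26] → 0x1A007  P=1,RW=1,US=1,PS=0
  L3 @0x1A[18] → 0x1C007  P=1,RW=1,US=1,PS=0
  ⇒ phys 0x1C834  [4 reads]
#1 VA=0x10103412834 (r,kernel):
  TLB hit vpn=0x10103412 → PA=0x1C834

Access #1 fault: NONE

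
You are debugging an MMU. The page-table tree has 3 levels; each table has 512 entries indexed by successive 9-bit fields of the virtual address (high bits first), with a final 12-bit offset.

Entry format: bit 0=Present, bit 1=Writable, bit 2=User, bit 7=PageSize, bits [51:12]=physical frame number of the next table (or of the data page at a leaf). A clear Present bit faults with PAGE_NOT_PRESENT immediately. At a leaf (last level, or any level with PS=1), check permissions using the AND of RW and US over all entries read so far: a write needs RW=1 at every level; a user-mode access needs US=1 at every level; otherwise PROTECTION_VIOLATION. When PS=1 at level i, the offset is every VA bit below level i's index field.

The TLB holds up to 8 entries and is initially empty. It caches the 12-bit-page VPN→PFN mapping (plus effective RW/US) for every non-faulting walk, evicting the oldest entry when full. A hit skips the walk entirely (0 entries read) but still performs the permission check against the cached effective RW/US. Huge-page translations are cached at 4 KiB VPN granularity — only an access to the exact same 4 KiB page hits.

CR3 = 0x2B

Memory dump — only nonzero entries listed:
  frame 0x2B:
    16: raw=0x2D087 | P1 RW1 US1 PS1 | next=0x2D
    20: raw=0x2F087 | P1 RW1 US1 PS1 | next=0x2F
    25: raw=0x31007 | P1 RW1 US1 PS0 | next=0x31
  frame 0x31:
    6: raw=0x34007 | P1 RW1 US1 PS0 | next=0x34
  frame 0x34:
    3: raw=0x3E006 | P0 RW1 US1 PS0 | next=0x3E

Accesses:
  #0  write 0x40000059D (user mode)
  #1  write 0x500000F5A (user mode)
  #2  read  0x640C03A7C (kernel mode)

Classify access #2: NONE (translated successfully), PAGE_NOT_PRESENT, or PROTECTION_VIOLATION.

Walk each access:
#0 VA=0x40000059D (w,user):
  lvl0: tbl 0x2B, slot 16 ⇒ 0x2D087 (P1/RW1/US1/PS1)
  ⇒ phys 0x2D59D (huge @L0)  [1 reads]
#1 VA=0x500000F5A (w,user):
  lvl0: tbl 0x2B, slot 20 ⇒ 0x2F087 (P1/RW1/US1/PS1)
  ⇒ phys 0x2FF5A (huge @L0)  [1 reads]
#2 VA=0x640C03A7C (r,kernel):
  lvl0: tbl 0x2B, slot 25 ⇒ 0x31007 (P1/RW1/US1/PS0)
  lvl1: tbl 0x31, slot 6 ⇒ 0x34007 (P1/RW1/US1/PS0)
  lvl2: tbl 0x34, slot 3 ⇒ 0x3E006 (P0/RW1/US1/PS0)
  ⇒ fault: PAGE_NOT_PRESENT  — 3 lookups

Access #2 fault: PAGE_NOT_PRESENT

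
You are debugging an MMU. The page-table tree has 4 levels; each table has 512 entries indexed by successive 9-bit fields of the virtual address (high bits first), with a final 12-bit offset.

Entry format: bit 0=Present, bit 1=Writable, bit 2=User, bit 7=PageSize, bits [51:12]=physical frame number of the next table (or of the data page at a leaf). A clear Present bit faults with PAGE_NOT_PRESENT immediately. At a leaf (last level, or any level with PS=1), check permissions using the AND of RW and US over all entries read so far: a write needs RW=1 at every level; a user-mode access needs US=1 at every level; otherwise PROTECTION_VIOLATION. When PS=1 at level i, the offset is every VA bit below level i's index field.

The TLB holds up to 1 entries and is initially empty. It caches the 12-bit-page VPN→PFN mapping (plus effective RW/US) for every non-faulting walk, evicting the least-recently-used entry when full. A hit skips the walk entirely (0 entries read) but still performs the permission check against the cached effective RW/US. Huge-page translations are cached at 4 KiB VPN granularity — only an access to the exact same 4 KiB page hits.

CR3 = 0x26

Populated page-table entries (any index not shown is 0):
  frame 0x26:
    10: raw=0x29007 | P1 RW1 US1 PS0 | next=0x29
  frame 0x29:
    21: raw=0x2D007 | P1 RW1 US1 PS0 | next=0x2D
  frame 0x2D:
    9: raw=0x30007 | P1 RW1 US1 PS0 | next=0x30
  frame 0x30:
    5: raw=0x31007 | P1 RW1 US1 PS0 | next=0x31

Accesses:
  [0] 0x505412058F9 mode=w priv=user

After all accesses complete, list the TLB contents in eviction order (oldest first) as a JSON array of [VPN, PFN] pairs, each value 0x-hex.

Walk each access:
#0 VA=0x505412058F9 (w,user):
  lvl0: tbl 0x26, slot 10 ⇒ 0x29007 (P1/RW1/US1/PS0)
  lvl1: tbl 0x29, slot 21 ⇒ 0x2D007 (P1/RW1/US1/PS0)
  lvl2: tbl 0x2D, slot 9 ⇒ 0x30007 (P1/RW1/US1/PS0)
  lvl3: tbl 0x30, slot 5 ⇒ 0x31007 (P1/RW1/US1/PS0)
  ✓ 0x318F9  — 4 lookups

TLB: [["0x50541205", "0x31"]]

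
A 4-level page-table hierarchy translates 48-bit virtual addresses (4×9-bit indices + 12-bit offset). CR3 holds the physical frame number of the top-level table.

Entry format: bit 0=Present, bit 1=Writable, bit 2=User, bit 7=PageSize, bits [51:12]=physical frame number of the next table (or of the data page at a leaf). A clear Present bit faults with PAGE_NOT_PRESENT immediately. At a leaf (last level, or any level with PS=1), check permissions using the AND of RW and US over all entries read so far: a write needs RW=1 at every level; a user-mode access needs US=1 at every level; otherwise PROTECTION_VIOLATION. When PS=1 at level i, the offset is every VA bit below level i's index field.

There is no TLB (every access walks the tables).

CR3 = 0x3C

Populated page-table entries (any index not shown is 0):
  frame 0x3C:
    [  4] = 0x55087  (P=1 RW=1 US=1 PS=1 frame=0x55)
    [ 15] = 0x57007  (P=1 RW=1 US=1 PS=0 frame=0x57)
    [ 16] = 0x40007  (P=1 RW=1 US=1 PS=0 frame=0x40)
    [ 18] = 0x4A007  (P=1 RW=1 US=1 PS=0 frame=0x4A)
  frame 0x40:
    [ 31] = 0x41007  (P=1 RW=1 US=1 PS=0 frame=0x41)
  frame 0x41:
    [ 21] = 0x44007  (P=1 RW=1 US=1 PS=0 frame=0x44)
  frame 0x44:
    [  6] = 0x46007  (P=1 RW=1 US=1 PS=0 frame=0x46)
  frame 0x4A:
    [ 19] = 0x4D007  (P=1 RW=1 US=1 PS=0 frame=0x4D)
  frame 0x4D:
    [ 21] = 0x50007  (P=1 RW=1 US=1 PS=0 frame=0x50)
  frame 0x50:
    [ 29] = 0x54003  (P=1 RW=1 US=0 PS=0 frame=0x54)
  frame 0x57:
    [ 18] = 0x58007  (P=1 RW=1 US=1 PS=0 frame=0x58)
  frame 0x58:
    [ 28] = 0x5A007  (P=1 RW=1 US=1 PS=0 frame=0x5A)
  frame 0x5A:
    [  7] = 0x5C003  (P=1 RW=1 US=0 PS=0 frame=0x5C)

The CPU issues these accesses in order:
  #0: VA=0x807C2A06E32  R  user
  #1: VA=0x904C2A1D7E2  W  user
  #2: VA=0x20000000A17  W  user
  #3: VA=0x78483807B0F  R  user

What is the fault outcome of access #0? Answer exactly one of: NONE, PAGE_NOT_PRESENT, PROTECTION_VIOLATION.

Per-access translation:
#0 VA=0x807C2A06E32 (r,user):
  L0: frame=0x3C idx=16 entry=0x40007 [P=1 RW=1 US=1 PS=0]
  L1: frame=0x40 idx=31 entry=0x41007 [P=1 RW=1 US=1 PS=0]
  L2: frame=0x41 idx=21 entry=0x44007 [P=1 RW=1 US=1 PS=0]
  L3: frame=0x44 idx=6 entry=0x46007 [P=1 RW=1 US=1 PS=0]
  ⇒ phys 0x46E32  [4 reads]
#1 VA=0x904C2A1D7E2 (w,user):
  L0: frame=0x3C idx=18 entry=0x4A007 [P=1 RW=1 US=1 PS=0]
  L1: frame=0x4A idx=19 entry=0x4D007 [P=1 RW=1 US=1 PS=0]
  L2: frame=0x4D idx=21 entry=0x50007 [P=1 RW=1 US=1 PS=0]
  L3: frame=0x50 idx=29 entry=0x54003 [P=1 RW=1 US=0 PS=0]
  ✗ PROTECTION_VIOLATION  [4 reads]
#2 VA=0x20000000A17 (w,user):
  L0: frame=0x3C idx=4 entry=0x55087 [P=1 RW=1 US=1 PS=1]
  ⇒ phys 0x55A17 (huge @L0)  [1 reads]
#3 VA=0x78483807B0F (r,user):
  L0: frame=0x3C idx=15 entry=0x57007 [P=1 RW=1 US=1 PS=0]
  L1: frame=0x57 idx=18 entry=0x58007 [P=1 RW=1 US=1 PS=0]
  L2: frame=0x58 idx=28 entry=0x5A007 [P=1 RW=1 US=1 PS=0]
  L3: frame=0x5A idx=7 entry=0x5C003 [P=1 RW=1 US=0 PS=0]
  ✗ PROTECTION_VIOLATION  [4 reads]

Access #0 fault: NONE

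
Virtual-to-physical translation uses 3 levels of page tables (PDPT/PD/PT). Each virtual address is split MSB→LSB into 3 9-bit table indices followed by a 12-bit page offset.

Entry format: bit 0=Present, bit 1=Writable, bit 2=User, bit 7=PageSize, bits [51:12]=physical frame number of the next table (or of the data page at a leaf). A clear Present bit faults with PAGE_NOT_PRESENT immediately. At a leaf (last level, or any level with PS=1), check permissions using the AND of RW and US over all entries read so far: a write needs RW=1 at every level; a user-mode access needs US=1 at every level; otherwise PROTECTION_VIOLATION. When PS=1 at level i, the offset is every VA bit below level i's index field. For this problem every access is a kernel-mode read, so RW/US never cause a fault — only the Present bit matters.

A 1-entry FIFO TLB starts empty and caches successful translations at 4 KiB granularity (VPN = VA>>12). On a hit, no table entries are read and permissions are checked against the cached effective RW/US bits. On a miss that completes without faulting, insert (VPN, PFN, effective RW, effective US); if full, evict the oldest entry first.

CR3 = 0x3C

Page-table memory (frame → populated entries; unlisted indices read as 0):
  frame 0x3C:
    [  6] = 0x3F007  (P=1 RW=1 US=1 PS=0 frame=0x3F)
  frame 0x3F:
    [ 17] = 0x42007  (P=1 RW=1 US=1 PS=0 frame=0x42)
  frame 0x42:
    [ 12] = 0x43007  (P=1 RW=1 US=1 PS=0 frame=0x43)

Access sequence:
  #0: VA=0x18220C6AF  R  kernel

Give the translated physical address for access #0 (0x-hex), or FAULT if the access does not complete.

Walk each access:
#0 VA=0x18220C6AF (r,kernel):
  [0] read 0x3C idx=6: raw=0x3F007 flags P=1 W=1 U=1 S=0
  [1] read 0x3F idx=17: raw=0x42007 flags P=1 W=1 U=1 S=0
  [2] read 0x42 idx=12: raw=0x43007 flags P=1 W=1 U=1 S=0
  → PA=0x436AF  (3 entries read)

Access #0 PA: 0x436AF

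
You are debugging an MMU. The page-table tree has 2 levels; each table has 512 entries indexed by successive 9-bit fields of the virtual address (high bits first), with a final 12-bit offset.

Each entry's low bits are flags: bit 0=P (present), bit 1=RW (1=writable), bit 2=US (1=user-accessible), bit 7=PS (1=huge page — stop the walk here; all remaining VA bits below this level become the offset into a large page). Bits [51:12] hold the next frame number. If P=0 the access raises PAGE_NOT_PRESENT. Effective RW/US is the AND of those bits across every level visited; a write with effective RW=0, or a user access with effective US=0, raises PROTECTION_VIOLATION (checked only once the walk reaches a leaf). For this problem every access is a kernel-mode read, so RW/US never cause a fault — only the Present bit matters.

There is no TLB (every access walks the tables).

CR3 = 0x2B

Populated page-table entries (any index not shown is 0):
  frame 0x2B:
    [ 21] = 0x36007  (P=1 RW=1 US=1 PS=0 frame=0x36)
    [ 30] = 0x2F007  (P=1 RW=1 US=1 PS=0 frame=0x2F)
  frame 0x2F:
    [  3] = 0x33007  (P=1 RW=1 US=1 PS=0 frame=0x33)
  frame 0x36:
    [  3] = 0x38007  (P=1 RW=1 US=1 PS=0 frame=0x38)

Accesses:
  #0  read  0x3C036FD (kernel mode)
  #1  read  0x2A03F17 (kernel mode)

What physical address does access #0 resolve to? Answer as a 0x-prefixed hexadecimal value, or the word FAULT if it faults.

Trace:
#0 VA=0x3C036FD (r,kernel):
  [0] read 0x2B idx=30: raw=0x2F007 flags P=1 W=1 U=1 S=0
  [1] read 0x2F idx=3: raw=0x33007 flags P=1 W=1 U=1 S=0
  → PA=0x336FD  (2 entries read)
#1 VA=0x2A03F17 (r,kernel):
  [0] read 0x2B idx=21: raw=0x36007 flags P=1 W=1 U=1 S=0
  [1] read 0x36 idx=3: raw=0x38007 flags P=1 W=1 U=1 S=0
  → PA=0x38F17  (2 entries read)

Access #0 PA: 0x336FD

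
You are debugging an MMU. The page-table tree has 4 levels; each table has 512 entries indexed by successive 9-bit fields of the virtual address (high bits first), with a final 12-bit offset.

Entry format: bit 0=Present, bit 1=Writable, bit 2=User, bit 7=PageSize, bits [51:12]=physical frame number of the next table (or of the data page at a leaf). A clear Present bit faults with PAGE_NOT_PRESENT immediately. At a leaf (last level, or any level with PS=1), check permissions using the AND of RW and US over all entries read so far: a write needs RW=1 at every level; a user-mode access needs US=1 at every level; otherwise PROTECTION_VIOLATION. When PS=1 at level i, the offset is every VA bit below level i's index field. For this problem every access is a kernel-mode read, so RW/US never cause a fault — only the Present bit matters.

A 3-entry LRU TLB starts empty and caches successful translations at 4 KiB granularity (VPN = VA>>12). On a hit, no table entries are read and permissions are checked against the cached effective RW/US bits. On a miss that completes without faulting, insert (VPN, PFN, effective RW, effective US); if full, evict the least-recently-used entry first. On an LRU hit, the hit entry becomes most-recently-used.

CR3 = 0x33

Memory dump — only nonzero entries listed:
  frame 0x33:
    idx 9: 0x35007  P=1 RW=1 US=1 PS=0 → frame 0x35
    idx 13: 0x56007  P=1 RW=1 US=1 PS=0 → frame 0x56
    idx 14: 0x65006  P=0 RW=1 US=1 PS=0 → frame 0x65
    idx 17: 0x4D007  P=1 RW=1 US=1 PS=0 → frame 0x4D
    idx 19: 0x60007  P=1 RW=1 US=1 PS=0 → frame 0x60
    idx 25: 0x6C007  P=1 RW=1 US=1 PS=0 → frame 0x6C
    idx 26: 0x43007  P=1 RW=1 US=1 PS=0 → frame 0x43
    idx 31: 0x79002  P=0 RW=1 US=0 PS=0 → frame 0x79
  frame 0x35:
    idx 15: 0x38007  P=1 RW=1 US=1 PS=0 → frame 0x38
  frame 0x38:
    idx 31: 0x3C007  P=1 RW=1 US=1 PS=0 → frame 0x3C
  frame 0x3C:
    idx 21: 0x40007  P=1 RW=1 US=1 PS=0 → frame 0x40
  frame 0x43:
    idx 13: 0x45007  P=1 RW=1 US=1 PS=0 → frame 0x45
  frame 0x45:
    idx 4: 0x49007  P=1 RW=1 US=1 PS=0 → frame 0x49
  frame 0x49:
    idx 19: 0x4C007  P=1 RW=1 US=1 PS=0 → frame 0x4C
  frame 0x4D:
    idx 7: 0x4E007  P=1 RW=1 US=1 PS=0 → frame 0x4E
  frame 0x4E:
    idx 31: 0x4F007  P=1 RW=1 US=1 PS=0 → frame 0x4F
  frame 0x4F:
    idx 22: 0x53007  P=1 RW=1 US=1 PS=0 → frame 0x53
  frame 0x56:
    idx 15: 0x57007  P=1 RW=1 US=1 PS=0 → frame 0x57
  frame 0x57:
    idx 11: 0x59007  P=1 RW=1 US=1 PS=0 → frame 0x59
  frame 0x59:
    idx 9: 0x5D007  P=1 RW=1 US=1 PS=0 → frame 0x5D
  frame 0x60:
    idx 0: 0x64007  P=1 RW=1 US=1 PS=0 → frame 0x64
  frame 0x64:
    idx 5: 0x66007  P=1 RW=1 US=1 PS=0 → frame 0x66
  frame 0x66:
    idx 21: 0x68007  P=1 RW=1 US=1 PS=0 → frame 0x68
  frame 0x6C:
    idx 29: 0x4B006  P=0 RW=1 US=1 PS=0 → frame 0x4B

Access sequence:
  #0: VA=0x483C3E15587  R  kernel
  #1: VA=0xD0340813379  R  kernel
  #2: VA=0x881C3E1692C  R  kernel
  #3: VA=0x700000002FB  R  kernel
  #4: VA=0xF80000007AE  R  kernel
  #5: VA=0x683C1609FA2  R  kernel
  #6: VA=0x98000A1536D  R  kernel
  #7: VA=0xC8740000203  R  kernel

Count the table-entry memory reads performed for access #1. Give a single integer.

Trace:
#0 VA=0x483C3E15587 (r,kernel):
  L0 @0x33[9] → 0x35007  P=1,RW=1,US=1,PS=0
  L1 @0x35[15] → 0x38007  P=1,RW=1,US=1,PS=0
  L2 @0x38[31] → 0x3C007  P=1,RW=1,US=1,PS=0
  L3 @0x3C[21] → 0x40007  P=1,RW=1,US=1,PS=0
  ⇒ phys 0x40587  [4 reads]
#1 VA=0xD0340813379 (r,kernel):
  L0 @0x33[26] → 0x43007  P=1,RW=1,US=1,PS=0
  L1 @0x43[13] → 0x45007  P=1,RW=1,US=1,PS=0
  L2 @0x45[4] → 0x49007  P=1,RW=1,US=1,PS=0
  L3 @0x49[19] → 0x4C007  P=1,RW=1,US=1,PS=0
  ⇒ phys 0x4C379  [4 reads]
#2 VA=0x881C3E1692C (r,kernel):
  L0 @0x33[17] → 0x4D007  P=1,RW=1,US=1,PS=0
  L1 @0x4D[7] → 0x4E007  P=1,RW=1,US=1,PS=0
  L2 @0x4E[31] → 0x4F007  P=1,RW=1,US=1,PS=0
  L3 @0x4F[22] → 0x53007  P=1,RW=1,US=1,PS=0
  ⇒ phys 0x5392C  [4 reads]
#3 VA=0x700000002FB (r,kernel):
  L0 @0x33[14] → 0x65006  P=0,RW=1,US=1,PS=0
  → PAGE_NOT_PRESENT  (1 entries read)
#4 VA=0xF80000007AE (r,kernel):
  L0 @0x33[31] → 0x79002  P=0,RW=1,US=0,PS=0
  → PAGE_NOT_PRESENT  (1 entries read)
#5 VA=0x683C1609FA2 (r,kernel):
  L0 @0x33[13] → 0x56007  P=1,RW=1,US=1,PS=0
  L1 @0x56[15] → 0x57007  P=1,RW=1,US=1,PS=0
  L2 @0x57[11] → 0x59007  P=1,RW=1,US=1,PS=0
  L3 @0x59[9] → 0x5D007  P=1,RW=1,US=1,PS=0
  ⇒ phys 0x5DFA2  [4 reads]
#6 VA=0x98000A1536D (r,kernel):
  L0 @0x33[19] → 0x60007  P=1,RW=1,US=1,PS=0
  L1 @0x60[0] → 0x64007  P=1,RW=1,US=1,PS=0
  L2 @0x64[5] → 0x66007  P=1,RW=1,US=1,PS=0
  L3 @0x66[21] → 0x68007  P=1,RW=1,US=1,PS=0
  ⇒ phys 0x6836D  [4 reads]
#7 VA=0xC8740000203 (r,kernel):
  L0 @0x33[25] → 0x6C007  P=1,RW=1,US=1,PS=0
  L1 @0x6C[29] → 0x4B006  P=0,RW=1,US=1,PS=0
  → PAGE_NOT_PRESENT  (2 entries read)

Entries read for #1: 4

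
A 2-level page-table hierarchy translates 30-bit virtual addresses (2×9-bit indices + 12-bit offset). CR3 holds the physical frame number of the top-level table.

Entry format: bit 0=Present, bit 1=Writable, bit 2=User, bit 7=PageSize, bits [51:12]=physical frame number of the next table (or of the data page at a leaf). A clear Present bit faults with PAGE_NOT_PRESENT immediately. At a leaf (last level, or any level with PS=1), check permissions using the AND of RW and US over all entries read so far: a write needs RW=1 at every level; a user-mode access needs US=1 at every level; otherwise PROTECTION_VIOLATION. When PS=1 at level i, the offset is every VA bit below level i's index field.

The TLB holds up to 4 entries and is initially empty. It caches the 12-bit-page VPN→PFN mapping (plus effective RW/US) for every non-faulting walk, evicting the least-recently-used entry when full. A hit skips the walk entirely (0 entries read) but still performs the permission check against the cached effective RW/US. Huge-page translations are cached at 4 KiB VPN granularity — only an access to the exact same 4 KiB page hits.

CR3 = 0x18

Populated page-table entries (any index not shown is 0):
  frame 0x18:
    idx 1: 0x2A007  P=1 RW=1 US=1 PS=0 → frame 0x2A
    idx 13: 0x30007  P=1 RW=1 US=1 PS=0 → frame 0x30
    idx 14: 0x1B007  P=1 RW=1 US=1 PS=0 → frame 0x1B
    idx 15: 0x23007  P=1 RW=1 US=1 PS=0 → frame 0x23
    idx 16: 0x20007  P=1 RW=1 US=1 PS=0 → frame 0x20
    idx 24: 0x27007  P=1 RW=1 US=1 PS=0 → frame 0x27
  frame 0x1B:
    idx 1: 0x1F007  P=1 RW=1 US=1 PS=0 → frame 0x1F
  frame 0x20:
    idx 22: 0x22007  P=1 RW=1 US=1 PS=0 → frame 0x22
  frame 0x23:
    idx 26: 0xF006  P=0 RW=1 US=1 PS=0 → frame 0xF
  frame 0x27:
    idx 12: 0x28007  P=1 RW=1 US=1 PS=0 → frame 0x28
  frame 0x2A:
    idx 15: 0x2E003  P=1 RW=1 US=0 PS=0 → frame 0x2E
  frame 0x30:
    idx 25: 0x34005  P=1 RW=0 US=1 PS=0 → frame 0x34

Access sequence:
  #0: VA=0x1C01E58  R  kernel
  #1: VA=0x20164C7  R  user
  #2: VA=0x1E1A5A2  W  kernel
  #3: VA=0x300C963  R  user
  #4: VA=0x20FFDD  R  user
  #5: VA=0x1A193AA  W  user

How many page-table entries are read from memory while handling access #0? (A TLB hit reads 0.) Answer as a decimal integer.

Trace:
#0 VA=0x1C01E58 (r,kernel):
  lvl0: tbl 0x18, slot 14 ⇒ 0x1B007 (P1/RW1/US1/PS0)
  lvl1: tbl 0x1B, slot 1 ⇒ 0x1F007 (P1/RW1/US1/PS0)
  → PA=0x1FE58  (2 entries read)
#1 VA=0x20164C7 (r,user):
  lvl0: tbl 0x18, slot 16 ⇒ 0x20007 (P1/RW1/US1/PS0)
  lvl1: tbl 0x20, slot 22 ⇒ 0x22007 (P1/RW1/US1/PS0)
  → PA=0x224C7  (2 entries read)
#2 VA=0x1E1A5A2 (w,kernel):
  lvl0: tbl 0x18, slot 15 ⇒ 0x23007 (P1/RW1/US1/PS0)
  lvl1: tbl 0x23, slot 26 ⇒ 0xF006 (P0/RW1/US1/PS0)
  ⇒ fault: PAGE_NOT_PRESENT  — 2 lookups
#3 VA=0x300C963 (r,user):
  lvl0: tbl 0x18, slot 24 ⇒ 0x27007 (P1/RW1/US1/PS0)
  lvl1: tbl 0x27, slot 12 ⇒ 0x28007 (P1/RW1/US1/PS0)
  → PA=0x28963  (2 entries read)
#4 VA=0x20FFDD (r,user):
  lvl0: tbl 0x18, slot 1 ⇒ 0x2A007 (P1/RW1/US1/PS0)
  lvl1: tbl 0x2A, slot 15 ⇒ 0x2E003 (P1/RW1/US0/PS0)
  ⇒ fault: PROTECTION_VIOLATION  — 2 lookups
#5 VA=0x1A193AA (w,user):
  lvl0: tbl 0x18, slot 13 ⇒ 0x30007 (P1/RW1/US1/PS0)
  lvl1: tbl 0x30, slot 25 ⇒ 0x34005 (P1/RW0/US1/PS0)
  ⇒ fault: PROTECTION_VIOLATION  — 2 lookups

Entries read for #0: 2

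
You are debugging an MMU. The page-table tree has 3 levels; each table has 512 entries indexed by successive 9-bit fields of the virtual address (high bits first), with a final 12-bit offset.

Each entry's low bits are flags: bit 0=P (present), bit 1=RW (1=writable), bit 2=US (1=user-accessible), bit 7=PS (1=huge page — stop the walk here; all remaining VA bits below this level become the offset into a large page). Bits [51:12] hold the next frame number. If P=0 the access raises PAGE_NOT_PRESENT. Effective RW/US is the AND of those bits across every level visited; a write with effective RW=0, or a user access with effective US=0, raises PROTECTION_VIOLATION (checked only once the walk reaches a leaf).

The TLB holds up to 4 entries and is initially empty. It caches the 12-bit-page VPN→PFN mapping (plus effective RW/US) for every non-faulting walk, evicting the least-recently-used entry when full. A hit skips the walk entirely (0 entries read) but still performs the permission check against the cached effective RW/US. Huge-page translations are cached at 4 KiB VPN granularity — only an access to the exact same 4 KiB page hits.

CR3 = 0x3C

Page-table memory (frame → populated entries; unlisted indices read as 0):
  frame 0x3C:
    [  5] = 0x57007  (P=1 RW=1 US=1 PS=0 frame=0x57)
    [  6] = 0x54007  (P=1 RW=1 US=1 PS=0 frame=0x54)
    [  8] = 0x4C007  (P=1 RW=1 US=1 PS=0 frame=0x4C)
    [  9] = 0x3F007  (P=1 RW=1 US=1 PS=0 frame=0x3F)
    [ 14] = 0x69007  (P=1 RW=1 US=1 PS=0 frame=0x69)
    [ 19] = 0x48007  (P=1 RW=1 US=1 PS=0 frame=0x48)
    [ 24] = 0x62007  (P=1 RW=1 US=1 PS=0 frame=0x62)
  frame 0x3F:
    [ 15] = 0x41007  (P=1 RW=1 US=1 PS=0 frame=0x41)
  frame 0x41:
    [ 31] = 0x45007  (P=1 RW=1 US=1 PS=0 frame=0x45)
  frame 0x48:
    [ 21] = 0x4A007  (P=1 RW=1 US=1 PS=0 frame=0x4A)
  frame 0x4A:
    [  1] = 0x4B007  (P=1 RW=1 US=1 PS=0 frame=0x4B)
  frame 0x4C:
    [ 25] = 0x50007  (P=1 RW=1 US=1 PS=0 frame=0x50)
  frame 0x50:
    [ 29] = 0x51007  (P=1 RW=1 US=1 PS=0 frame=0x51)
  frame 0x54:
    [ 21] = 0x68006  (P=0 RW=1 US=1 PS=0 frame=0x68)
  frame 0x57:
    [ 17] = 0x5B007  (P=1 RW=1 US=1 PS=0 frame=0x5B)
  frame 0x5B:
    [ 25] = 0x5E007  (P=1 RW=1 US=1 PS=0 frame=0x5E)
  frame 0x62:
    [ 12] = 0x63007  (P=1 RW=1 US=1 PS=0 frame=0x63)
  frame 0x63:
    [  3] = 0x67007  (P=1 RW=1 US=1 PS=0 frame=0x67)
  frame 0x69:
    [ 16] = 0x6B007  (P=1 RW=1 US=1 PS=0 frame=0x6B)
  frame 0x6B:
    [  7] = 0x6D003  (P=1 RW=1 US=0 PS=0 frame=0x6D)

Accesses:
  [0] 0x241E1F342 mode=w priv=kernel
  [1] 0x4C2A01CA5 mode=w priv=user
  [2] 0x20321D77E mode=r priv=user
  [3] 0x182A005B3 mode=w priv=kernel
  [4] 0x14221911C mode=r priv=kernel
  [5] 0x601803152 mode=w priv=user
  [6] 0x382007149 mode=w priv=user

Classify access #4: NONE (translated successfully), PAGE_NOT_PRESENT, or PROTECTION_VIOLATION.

Trace:
#0 VA=0x241E1F342 (w,kernel):
  [0] read 0x3C idx=9: raw=0x3F007 flags P=1 W=1 U=1 S=0
  [1] read 0x3F idx=15: raw=0x41007 flags P=1 W=1 U=1 S=0
  [2] read 0x41 idx=31: raw=0x45007 flags P=1 W=1 U=1 S=0
  → PA=0x45342  (3 entries read)
#1 VA=0x4C2A01CA5 (w,user):
  [0] read 0x3C idx=19: raw=0x48007 flags P=1 W=1 U=1 S=0
  [1] read 0x48 idx=21: raw=0x4A007 flags P=1 W=1 U=1 S=0
  [2] read 0x4A idx=1: raw=0x4B007 flags P=1 W=1 U=1 S=0
  → PA=0x4BCA5  (3 entries read)
#2 VA=0x20321D77E (r,user):
  [0] read 0x3C idx=8: raw=0x4C007 flags P=1 W=1 U=1 S=0
  [1] read 0x4C idx=25: raw=0x50007 flags P=1 W=1 U=1 S=0
  [2] read 0x50 idx=29: raw=0x51007 flags P=1 W=1 U=1 S=0
  → PA=0x5177E  (3 entries read)
#3 VA=0x182A005B3 (w,kernel):
  [0] read 0x3C idx=6: raw=0x54007 flags P=1 W=1 U=1 S=0
  [1] read 0x54 idx=21: raw=0x68006 flags P=0 W=1 U=1 S=0
  ⇒ fault: PAGE_NOT_PRESENT  — 2 lookups
#4 VA=0x14221911C (r,kernel):
  [0] read 0x3C idx=5: raw=0x57007 flags P=1 W=1 U=1 S=0
  [1] read 0x57 idx=17: raw=0x5B007 flags P=1 W=1 U=1 S=0
  [2] read 0x5B idx=25: raw=0x5E007 flags P=1 W=1 U=1 S=0
  → PA=0x5E11C  (3 entries read)
#5 VA=0x601803152 (w,user):
  [0] read 0x3C idx=24: raw=0x62007 flags P=1 W=1 U=1 S=0
  [1] read 0x62 idx=12: raw=0x63007 flags P=1 W=1 U=1 S=0
  [2] read 0x63 idx=3: raw=0x67007 flags P=1 W=1 U=1 S=0
  → PA=0x67152  (3 entries read)
#6 VA=0x382007149 (w,user):
  [0] read 0x3C idx=14: raw=0x69007 flags P=1 W=1 U=1 S=0
  [1] read 0x69 idx=16: raw=0x6B007 flags P=1 W=1 U=1 S=0
  [2] read 0x6B idx=7: raw=0x6D003 flags P=1 W=1 U=0 S=0
  ⇒ fault: PROTECTION_VIOLATION  — 3 lookups

Access #4 fault: NONE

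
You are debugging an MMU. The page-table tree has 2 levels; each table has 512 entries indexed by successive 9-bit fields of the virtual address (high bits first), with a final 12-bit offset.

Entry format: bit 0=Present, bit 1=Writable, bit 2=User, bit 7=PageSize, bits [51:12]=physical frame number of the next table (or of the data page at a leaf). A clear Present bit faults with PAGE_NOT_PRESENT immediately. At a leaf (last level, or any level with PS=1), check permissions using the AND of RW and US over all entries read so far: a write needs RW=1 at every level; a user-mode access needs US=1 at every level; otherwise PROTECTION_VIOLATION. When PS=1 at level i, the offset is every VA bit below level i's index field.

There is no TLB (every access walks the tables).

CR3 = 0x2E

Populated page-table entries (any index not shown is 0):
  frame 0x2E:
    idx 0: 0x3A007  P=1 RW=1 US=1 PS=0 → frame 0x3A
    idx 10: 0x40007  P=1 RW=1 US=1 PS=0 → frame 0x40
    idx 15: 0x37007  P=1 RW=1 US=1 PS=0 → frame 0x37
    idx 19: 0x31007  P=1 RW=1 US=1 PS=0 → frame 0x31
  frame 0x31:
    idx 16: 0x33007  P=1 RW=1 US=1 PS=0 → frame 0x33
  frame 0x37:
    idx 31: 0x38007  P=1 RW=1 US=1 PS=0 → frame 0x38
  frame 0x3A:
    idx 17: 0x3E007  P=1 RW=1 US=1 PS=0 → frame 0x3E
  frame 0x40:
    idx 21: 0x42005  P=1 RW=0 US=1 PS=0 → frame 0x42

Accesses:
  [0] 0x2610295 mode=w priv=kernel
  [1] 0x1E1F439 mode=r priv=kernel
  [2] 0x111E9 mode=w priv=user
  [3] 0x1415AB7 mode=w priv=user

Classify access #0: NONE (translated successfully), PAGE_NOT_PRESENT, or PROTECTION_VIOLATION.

Per-access translation:
#0 VA=0x2610295 (w,kernel):
  lvl0: tbl 0x2E, slot 19 ⇒ 0x31007 (P1/RW1/US1/PS0)
  lvl1: tbl 0x31, slot 16 ⇒ 0x33007 (P1/RW1/US1/PS0)
  → PA=0x33295  (2 entries read)
#1 VA=0x1E1F439 (r,kernel):
  lvl0: tbl 0x2E, slot 15 ⇒ 0x37007 (P1/RW1/US1/PS0)
  lvl1: tbl 0x37, slot 31 ⇒ 0x38007 (P1/RW1/US1/PS0)
  → PA=0x38439  (2 entries read)
#2 VA=0x111E9 (w,user):
  lvl0: tbl 0x2E, slot 0 ⇒ 0x3A007 (P1/RW1/US1/PS0)
  lvl1: tbl 0x3A, slot 17 ⇒ 0x3E007 (P1/RW1/US1/PS0)
  → PA=0x3E1E9  (2 entries read)
#3 VA=0x1415AB7 (w,user):
  lvl0: tbl 0x2E, slot 10 ⇒ 0x40007 (P1/RW1/US1/PS0)
  lvl1: tbl 0x40, slot 21 ⇒ 0x42005 (P1/RW0/US1/PS0)
  ⇒ fault: PROTECTION_VIOLATION  — 2 lookups

Access #0 fault: NONE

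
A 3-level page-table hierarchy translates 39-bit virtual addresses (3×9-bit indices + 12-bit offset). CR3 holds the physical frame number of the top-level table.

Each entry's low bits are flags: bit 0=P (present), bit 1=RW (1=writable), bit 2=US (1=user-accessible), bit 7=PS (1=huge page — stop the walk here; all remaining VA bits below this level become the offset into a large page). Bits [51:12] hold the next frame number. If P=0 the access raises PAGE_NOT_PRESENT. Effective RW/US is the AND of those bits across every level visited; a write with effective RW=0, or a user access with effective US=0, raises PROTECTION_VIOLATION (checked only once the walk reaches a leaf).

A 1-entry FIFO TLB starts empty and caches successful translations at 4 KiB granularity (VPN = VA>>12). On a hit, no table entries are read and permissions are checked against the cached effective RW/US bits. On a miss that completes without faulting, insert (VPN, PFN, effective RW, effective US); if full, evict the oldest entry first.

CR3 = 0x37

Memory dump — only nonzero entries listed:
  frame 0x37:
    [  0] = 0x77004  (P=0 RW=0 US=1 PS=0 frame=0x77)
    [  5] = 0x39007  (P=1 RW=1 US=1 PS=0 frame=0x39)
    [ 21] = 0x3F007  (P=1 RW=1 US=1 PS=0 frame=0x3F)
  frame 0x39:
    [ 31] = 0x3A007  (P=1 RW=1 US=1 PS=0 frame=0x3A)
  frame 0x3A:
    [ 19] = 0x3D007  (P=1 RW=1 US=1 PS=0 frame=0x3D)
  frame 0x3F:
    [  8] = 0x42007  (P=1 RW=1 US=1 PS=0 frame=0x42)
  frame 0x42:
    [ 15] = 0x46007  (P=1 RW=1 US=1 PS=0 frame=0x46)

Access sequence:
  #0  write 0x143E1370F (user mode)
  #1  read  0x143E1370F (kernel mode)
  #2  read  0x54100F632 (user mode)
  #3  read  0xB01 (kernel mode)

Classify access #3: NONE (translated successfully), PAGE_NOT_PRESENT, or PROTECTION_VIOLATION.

Walk each access:
#0 VA=0x143E1370F (w,user):
  L0 @0x37[5] → 0x39007  P=1,RW=1,US=1,PS=0
  L1 @0x39[31] → 0x3A007  P=1,RW=1,US=1,PS=0
  L2 @0x3A[19] → 0x3D007  P=1,RW=1,US=1,PS=0
  ✓ 0x3D70F  — 3 lookups
#1 VA=0x143E1370F (r,kernel):
  TLB hit vpn=0x143E13 → PA=0x3D70F
#2 VA=0x54100F632 (r,user):
  L0 @0x37[21] → 0x3F007  P=1,RW=1,US=1,PS=0
  L1 @0x3F[8] → 0x42007  P=1,RW=1,US=1,PS=0
  L2 @0x42[15] → 0x46007  P=1,RW=1,US=1,PS=0
  ✓ 0x46632  — 3 lookups
#3 VA=0xB01 (r,kernel):
  L0 @0x37[0] → 0x77004  P=0,RW=0,US=1,PS=0
  → PAGE_NOT_PRESENT  (1 entries read)

Access #3 fault: PAGE_NOT_PRESENT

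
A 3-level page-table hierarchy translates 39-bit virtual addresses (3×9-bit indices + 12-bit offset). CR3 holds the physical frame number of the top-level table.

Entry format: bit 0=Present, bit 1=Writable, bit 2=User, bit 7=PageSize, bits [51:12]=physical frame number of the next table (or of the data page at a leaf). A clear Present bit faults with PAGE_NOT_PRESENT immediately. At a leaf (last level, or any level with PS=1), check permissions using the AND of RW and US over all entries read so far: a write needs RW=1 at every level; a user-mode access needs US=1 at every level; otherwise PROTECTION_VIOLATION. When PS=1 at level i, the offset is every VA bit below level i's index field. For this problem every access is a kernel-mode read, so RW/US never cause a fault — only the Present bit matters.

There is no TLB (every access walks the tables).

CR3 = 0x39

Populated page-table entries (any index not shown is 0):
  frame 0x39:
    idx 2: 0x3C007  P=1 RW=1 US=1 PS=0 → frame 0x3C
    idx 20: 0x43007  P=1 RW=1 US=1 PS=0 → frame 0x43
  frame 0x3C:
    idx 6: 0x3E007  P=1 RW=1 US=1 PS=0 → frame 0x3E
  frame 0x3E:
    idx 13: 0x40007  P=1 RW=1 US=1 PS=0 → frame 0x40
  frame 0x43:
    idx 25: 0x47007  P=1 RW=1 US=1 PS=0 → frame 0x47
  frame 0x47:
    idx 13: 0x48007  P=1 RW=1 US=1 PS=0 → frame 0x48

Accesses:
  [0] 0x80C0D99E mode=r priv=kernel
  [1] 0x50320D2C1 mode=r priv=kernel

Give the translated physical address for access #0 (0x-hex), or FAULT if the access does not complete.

Per-access translation:
#0 VA=0x80C0D99E (r,kernel):
  L0: frame=0x39 idx=2 entry=0x3C007 [P=1 RW=1 US=1 PS=0]
  L1: frame=0x3C idx=6 entry=0x3E007 [P=1 RW=1 US=1 PS=0]
  L2: frame=0x3E idx=13 entry=0x40007 [P=1 RW=1 US=1 PS=0]
  ✓ 0x4099E  — 3 lookups
#1 VA=0x50320D2C1 (r,kernel):
  L0: frame=0x39 idx=20 entry=0x43007 [P=1 RW=1 US=1 PS=0]
  L1: frame=0x43 idx=25 entry=0x47007 [P=1 RW=1 US=1 PS=0]
  L2: frame=0x47 idx=13 entry=0x48007 [P=1 RW=1 US=1 PS=0]
  ✓ 0x482C1  — 3 lookups

Access #0 PA: 0x4099E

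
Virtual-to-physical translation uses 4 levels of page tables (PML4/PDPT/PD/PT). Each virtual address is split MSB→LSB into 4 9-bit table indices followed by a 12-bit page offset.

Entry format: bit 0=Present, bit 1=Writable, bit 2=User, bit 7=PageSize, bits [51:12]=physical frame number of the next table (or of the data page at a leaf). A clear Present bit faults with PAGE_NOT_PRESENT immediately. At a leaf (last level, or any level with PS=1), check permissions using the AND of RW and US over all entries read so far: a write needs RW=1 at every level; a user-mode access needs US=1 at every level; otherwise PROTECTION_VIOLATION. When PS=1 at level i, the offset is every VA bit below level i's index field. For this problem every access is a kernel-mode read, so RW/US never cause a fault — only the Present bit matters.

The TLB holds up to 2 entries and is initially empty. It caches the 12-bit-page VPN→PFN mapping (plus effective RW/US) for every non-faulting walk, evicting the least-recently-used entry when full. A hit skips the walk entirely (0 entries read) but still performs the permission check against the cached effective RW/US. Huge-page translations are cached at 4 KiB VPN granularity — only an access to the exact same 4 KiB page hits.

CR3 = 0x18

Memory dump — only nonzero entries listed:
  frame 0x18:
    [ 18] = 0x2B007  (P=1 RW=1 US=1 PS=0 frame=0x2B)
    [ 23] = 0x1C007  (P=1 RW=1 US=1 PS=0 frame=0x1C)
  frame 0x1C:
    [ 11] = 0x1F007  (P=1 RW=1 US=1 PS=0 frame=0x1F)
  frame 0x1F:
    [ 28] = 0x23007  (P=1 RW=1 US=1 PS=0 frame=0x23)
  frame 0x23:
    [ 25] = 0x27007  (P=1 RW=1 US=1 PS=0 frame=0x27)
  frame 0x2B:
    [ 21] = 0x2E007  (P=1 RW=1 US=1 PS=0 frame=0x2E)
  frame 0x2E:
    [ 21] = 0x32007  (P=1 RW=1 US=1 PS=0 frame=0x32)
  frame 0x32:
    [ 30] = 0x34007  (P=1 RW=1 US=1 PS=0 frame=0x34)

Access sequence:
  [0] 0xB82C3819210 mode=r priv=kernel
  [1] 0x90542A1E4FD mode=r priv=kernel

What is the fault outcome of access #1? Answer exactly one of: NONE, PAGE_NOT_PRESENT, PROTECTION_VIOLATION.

Per-access translation:
#0 VA=0xB82C3819210 (r,kernel):
  L0 @0x18[23] → 0x1C007  P=1,RW=1,US=1,PS=0
  L1 @0x1C[11] → 0x1F007  P=1,RW=1,US=1,PS=0
  L2 @0x1F[28] → 0x23007  P=1,RW=1,US=1,PS=0
  L3 @0x23[25] → 0x27007  P=1,RW=1,US=1,PS=0
  ✓ 0x27210  — 4 lookups
#1 VA=0x90542A1E4FD (r,kernel):
  L0 @0x18[18] → 0x2B007  P=1,RW=1,US=1,PS=0
  L1 @0x2B[21] → 0x2E007  P=1,RW=1,US=1,PS=0
  L2 @0x2E[21] → 0x32007  P=1,RW=1,US=1,PS=0
  L3 @0x32[30] → 0x34007  P=1,RW=1,US=1,PS=0
  ✓ 0x344FD  — 4 lookups

Access #1 fault: NONE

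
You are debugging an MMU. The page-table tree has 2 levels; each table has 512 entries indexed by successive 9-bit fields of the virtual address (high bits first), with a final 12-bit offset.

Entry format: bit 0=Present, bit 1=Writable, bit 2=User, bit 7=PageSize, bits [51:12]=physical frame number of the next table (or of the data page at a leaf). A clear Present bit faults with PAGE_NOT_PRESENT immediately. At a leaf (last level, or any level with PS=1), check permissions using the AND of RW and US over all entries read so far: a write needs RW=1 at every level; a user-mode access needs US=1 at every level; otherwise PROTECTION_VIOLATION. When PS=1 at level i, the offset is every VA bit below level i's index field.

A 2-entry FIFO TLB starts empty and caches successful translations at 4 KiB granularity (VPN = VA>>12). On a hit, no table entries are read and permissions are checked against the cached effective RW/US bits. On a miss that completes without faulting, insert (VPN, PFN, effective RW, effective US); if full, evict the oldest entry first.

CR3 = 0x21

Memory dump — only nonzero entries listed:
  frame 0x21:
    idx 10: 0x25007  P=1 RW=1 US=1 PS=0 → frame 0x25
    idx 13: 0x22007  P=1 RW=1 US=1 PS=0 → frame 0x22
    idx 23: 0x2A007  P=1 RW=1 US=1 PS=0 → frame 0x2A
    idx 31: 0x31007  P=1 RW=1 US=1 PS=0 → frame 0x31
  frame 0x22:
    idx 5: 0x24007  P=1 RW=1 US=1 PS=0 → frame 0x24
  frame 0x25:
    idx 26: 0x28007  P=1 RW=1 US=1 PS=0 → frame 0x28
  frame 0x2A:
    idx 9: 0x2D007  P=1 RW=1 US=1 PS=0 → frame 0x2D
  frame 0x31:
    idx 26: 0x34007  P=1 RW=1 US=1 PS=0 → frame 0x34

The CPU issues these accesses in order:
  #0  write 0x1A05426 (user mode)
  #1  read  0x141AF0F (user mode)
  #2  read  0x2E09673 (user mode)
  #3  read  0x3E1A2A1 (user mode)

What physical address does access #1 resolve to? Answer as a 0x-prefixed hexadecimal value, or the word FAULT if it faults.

Walk each access:
#0 VA=0x1A05426 (w,user):
  L0 @0x21[13] → 0x22007  P=1,RW=1,US=1,PS=0
  L1 @0x22[5] → 0x24007  P=1,RW=1,US=1,PS=0
  ✓ 0x24426  — 2 lookups
#1 VA=0x141AF0F (r,user):
  L0 @0x21[10] → 0x25007  P=1,RW=1,US=1,PS=0
  L1 @0x25[26] → 0x28007  P=1,RW=1,US=1,PS=0
  ✓ 0x28F0F  — 2 lookups
#2 VA=0x2E09673 (r,user):
  L0 @0x21[23] → 0x2A007  P=1,RW=1,US=1,PS=0
  L1 @0x2A[9] → 0x2D007  P=1,RW=1,US=1,PS=0
  ✓ 0x2D673  — 2 lookups
#3 VA=0x3E1A2A1 (r,user):
  L0 @0x21[31] → 0x31007  P=1,RW=1,US=1,PS=0
  L1 @0x31[26] → 0x34007  P=1,RW=1,US=1,PS=0
  ✓ 0x342A1  — 2 lookups

Access #1 PA: 0x28F0F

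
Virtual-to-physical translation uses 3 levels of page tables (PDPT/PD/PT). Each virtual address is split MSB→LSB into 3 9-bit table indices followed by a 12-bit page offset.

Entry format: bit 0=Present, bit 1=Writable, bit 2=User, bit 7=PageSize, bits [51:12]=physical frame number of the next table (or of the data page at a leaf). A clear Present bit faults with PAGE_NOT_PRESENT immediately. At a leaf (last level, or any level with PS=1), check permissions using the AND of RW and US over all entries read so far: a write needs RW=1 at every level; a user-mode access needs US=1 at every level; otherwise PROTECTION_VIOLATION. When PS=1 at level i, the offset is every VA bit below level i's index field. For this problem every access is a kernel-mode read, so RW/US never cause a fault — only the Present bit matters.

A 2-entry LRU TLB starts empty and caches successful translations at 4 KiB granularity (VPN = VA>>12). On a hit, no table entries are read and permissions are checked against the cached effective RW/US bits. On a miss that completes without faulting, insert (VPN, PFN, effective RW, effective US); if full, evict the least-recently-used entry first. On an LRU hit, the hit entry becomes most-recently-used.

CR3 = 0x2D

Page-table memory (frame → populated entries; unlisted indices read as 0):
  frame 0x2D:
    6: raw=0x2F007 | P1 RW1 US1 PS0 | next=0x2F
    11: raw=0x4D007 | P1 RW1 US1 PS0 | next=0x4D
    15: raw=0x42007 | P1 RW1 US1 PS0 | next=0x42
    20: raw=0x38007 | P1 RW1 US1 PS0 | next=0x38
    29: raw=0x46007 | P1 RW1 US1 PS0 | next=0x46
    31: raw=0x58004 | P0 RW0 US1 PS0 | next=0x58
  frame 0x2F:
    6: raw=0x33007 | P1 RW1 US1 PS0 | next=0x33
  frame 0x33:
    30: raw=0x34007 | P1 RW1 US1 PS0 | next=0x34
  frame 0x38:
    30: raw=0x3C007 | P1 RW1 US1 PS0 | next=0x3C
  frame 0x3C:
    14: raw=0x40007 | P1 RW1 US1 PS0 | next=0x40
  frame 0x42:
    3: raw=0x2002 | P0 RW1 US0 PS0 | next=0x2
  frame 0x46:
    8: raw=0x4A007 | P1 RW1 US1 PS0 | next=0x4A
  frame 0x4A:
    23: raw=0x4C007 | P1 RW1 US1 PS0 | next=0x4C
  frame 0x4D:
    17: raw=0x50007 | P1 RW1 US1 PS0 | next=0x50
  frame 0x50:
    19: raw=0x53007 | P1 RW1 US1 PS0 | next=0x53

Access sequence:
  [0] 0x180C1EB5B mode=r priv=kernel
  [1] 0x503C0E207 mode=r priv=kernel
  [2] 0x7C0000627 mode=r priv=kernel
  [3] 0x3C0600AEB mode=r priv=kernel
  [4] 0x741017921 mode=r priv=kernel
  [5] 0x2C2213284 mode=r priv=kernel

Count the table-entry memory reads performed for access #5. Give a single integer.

Trace:
#0 VA=0x180C1EB5B (r,kernel):
  [0] read 0x2D idx=6: raw=0x2F007 flags P=1 W=1 U=1 S=0
  [1] read 0x2F idx=6: raw=0x33007 flags P=1 W=1 U=1 S=0
  [2] read 0x33 idx=30: raw=0x34007 flags P=1 W=1 U=1 S=0
  ⇒ phys 0x34B5B  [3 reads]
#1 VA=0x503C0E207 (r,kernel):
  [0] read 0x2D idx=20: raw=0x38007 flags P=1 W=1 U=1 S=0
  [1] read 0x38 idx=30: raw=0x3C007 flags P=1 W=1 U=1 S=0
  [2] read 0x3C idx=14: raw=0x40007 flags P=1 W=1 U=1 S=0
  ⇒ phys 0x40207  [3 reads]
#2 VA=0x7C0000627 (r,kernel):
  [0] read 0x2D idx=31: raw=0x58004 flags P=0 W=0 U=1 S=0
  ⇒ fault: PAGE_NOT_PRESENT  — 1 lookups
#3 VA=0x3C0600AEB (r,kernel):
  [0] read 0x2D idx=15: raw=0x42007 flags P=1 W=1 U=1 S=0
  [1] read 0x42 idx=3: raw=0x2002 flags P=0 W=1 U=0 S=0
  ⇒ fault: PAGE_NOT_PRESENT  — 2 lookups
#4 VA=0x741017921 (r,kernel):
  [0] read 0x2D idx=29: raw=0x46007 flags P=1 W=1 U=1 S=0
  [1] read 0x46 idx=8: raw=0x4A007 flags P=1 W=1 U=1 S=0
  [2] read 0x4A idx=23: raw=0x4C007 flags P=1 W=1 U=1 S=0
  ⇒ phys 0x4C921  [3 reads]
#5 VA=0x2C2213284 (r,kernel):
  [0] read 0x2D idx=11: raw=0x4D007 flags P=1 W=1 U=1 S=0
  [1] read 0x4D idx=17: raw=0x50007 flags P=1 W=1 U=1 S=0
  [2] read 0x50 idx=19: raw=0x53007 flags P=1 W=1 U=1 S=0
  ⇒ phys 0x53284  [3 reads]

Entries read for #5: 3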